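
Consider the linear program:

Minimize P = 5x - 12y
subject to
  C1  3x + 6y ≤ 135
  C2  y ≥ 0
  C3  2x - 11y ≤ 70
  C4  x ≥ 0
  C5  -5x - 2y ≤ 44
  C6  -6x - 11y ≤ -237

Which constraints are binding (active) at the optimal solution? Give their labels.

C1 and C4

Vertices and P = 5x - 12y:
  (127/3, 4/3) → P = 587/3
  (0, 45/2) → P = -270
  (307/8, 27/44) → P = 16237/88
  (0, 237/11) → P = -2844/11

The minimum is at (0, 45/2). Substituting into each constraint, equality holds for C1 and C4; the remaining constraints have slack.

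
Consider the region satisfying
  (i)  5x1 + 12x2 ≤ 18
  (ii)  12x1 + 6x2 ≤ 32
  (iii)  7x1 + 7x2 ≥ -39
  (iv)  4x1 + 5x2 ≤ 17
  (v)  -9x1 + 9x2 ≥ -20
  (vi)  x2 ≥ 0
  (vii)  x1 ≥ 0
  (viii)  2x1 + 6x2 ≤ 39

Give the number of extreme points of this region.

Of the 28 pairwise boundary intersections, those satisfying every inequality are:
  (46/19, 28/57)
  (0, 3/2)
  (68/27, 8/27)
  (20/9, 0)
  (0, 0)

5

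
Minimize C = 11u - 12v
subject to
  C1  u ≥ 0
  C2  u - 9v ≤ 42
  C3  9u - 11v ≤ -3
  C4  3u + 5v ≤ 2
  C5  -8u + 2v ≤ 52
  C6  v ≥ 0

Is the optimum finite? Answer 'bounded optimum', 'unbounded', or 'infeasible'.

Corner points and C = 11u - 12v:
  (0, 3/11) → C = -36/11
  (0, 2/5) → C = -24/5
  (7/78, 9/26) → C = -19/6
The feasible region has finitely many vertices and no improving ray; the minimum is -24/5 at (0, 2/5).

bounded optimum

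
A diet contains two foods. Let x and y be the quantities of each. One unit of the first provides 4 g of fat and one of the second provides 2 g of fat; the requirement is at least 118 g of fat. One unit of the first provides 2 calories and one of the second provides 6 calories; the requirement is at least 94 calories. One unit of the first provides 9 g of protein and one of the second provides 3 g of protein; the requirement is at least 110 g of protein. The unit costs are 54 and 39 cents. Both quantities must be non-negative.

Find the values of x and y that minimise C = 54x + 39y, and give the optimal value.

Extreme points and C = 54x + 39y:
  (0, 59) → C = 2301
  (47, 0) → C = 2538
  (26, 7) → C = 1677
The feasible region is unbounded (it extends along (0, 1), (1, 0)), but C strictly increases along every unbounded feasible direction, so there is no improving ray and the minimum is attained at a vertex.

x = 26, y = 7, minimum C = 1677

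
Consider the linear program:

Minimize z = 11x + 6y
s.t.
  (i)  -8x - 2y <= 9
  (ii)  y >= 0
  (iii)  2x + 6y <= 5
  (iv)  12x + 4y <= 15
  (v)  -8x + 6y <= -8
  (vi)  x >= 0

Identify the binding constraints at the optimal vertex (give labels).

Extreme points and z = 11x + 6y:
  (5/4, 0) → z = 55/4
  (1, 0) → z = 11
  (61/52, 3/13) → z = 743/52

The minimum is at (1, 0). Substituting into each constraint, equality holds for (ii) and (v); the remaining constraints have slack.

(ii) and (v)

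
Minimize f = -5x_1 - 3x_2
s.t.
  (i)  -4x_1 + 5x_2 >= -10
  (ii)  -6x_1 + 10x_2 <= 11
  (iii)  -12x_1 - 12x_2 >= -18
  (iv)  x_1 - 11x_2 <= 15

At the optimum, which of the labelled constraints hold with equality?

Vertices and f = -5x_1 - 3x_2:
  (35/18, -4/9) → f = -151/18
  (35/39, -50/39) → f = -25/39
  (1/4, 5/4) → f = -5
  (-271/56, -101/56) → f = 829/28

The minimum is at (35/18, -4/9). Substituting into each constraint, equality holds for (i) and (iii); the remaining constraints have slack.

(i) and (iii)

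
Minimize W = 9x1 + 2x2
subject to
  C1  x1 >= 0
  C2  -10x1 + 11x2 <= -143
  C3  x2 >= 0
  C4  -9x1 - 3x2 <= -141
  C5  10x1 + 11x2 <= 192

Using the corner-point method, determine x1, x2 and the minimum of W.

Feasible corners and W = 9x1 + 2x2:
  (660/43, 41/43) → W = 6022/43
  (67/4, 49/22) → W = 6829/44
  (47/3, 0) → W = 141
  (96/5, 0) → W = 864/5

At the optimal vertex, -10x1 + 11x2 = -143 and -9x1 - 3x2 = -141.
Solving simultaneously gives x1 = 660/43, x2 = 41/43.

x1 = 660/43, x2 = 41/43, minimum W = 6022/43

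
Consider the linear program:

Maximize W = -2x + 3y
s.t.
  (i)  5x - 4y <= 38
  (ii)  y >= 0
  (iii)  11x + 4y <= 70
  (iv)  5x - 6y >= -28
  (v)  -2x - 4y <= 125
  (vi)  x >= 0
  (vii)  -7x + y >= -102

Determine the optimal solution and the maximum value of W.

Vertices and W = -2x + 3y:
  (70/11, 0) → W = -140/11
  (0, 0) → W = 0
  (154/43, 329/43) → W = 679/43
  (0, 14/3) → W = 14

x = 154/43, y = 329/43, maximum W = 679/43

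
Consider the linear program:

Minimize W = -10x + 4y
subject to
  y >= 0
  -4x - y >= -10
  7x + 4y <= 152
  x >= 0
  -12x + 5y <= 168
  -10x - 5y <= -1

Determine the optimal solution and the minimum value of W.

x = 5/2, y = 0, minimum W = -25

The optimum lies where y = 0 and -4x - y = -10.
Solving simultaneously gives x = 5/2, y = 0.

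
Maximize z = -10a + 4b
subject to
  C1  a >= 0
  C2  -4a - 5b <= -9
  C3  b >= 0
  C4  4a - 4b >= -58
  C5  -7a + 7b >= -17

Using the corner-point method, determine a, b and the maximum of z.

Corner points and z = -10a + 4b:
  (0, 9/5) → z = 36/5
  (0, 29/2) → z = 58
  (9/4, 0) → z = -45/2
  (17/7, 0) → z = -170/7
The feasible region is unbounded (it extends along (1, 1)), but z strictly decreases along every unbounded feasible direction, so there is no improving ray and the maximum is attained at a vertex.

The binding constraints are a = 0 and 4a - 4b = -58.
Solving simultaneously gives a = 0, b = 29/2.

a = 0, b = 29/2, maximum z = 58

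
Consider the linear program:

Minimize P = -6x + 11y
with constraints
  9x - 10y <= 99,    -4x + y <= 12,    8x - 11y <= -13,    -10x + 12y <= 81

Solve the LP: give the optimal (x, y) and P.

Vertices and P = -6x + 11y:
  (1219/19, 909/19) → P = 2685/19
  (999/4, 1719/8) → P = 6921/8
  (-119/36, -11/9) → P = 115/18
  (-63/38, 102/19) → P = 69

The optimum lies where -4x + y = 12 and 8x - 11y = -13.
Solving simultaneously gives x = -119/36, y = -11/9.

x = -119/36, y = -11/9, minimum P = 115/18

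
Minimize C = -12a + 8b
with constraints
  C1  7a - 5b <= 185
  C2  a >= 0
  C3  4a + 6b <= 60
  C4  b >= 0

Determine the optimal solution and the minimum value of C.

a = 15, b = 0, minimum C = -180

Vertices and C = -12a + 8b:
  (0, 10) → C = 80
  (0, 0) → C = 0
  (15, 0) → C = -180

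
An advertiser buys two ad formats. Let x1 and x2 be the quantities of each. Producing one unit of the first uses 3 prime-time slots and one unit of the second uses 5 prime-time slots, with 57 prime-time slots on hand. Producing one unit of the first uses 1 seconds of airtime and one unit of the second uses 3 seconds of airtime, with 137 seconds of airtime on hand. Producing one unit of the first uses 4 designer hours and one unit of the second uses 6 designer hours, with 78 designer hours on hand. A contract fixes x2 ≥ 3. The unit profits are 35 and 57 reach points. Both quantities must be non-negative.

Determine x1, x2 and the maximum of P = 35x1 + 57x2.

x1 = 14, x2 = 3, maximum P = 661

Feasible corners and P = 35x1 + 57x2:
  (0, 57/5) → P = 3249/5
  (0, 3) → P = 171
  (14, 3) → P = 661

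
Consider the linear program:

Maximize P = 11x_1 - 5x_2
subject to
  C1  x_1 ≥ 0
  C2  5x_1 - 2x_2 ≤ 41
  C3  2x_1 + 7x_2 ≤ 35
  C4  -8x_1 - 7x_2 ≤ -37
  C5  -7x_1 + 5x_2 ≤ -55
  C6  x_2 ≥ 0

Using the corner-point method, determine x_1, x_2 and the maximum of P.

The optimum lies where 5x_1 - 2x_2 = 41 and x_2 = 0.
Solving simultaneously gives x_1 = 41/5, x_2 = 0.

x_1 = 41/5, x_2 = 0, maximum P = 451/5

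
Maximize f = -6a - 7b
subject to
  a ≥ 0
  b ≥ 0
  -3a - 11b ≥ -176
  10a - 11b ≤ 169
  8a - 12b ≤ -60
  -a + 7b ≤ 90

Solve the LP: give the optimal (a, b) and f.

a = 0, b = 5, maximum f = -35

Corner points and f = -6a - 7b:
  (0, 5) → f = -35
  (0, 90/7) → f = -90
  (363/31, 397/31) → f = -4957/31
  (121/16, 223/16) → f = -2287/16

At the optimal vertex, a = 0 and 8a - 12b = -60.
Solving simultaneously gives a = 0, b = 5.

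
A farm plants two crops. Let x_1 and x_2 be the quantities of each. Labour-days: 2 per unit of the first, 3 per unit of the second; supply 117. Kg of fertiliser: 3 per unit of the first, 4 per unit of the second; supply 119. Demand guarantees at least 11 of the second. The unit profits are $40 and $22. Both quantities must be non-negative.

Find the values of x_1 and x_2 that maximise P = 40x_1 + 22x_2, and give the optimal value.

x_1 = 25, x_2 = 11, maximum P = 1242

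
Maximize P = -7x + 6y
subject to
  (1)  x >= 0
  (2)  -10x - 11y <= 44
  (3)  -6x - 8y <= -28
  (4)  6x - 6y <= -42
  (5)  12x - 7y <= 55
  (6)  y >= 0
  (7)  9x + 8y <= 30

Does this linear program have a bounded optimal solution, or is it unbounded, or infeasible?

infeasible

The boundaries x = 0 and -6x - 8y = -28 meet at (0, 7/2), but that point violates 6x - 6y ≤ -42. Every candidate vertex is excluded by some other constraint, so the feasible region is empty.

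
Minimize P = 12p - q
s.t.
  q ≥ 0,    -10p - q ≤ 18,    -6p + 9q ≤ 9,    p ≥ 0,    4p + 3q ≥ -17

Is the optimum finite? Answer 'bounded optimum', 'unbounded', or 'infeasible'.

Corner points and P = 12p - q:
  (0, 0) → P = 0
  (0, 1) → P = -1
The feasible region has finitely many vertices and no improving ray; the minimum is -1 at (0, 1).

bounded optimum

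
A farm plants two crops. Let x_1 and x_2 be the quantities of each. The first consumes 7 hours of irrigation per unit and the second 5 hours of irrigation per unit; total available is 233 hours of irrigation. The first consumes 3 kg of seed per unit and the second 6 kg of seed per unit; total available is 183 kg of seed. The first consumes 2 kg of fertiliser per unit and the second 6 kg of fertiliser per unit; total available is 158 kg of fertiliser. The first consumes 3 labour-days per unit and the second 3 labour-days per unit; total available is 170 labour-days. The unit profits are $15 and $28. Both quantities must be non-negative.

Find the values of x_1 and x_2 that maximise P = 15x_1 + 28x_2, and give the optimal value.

x_1 = 19, x_2 = 20, maximum P = 845

Vertices and P = 15x_1 + 28x_2:
  (0, 0) → P = 0
  (0, 79/3) → P = 2212/3
  (233/7, 0) → P = 3495/7
  (19, 20) → P = 845

At the optimal vertex, 7x_1 + 5x_2 = 233 and 2x_1 + 6x_2 = 158.
Solving simultaneously gives x_1 = 19, x_2 = 20.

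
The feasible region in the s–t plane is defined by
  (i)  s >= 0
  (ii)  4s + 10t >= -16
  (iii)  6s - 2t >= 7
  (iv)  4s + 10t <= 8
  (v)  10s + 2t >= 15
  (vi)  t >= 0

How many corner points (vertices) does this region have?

3

Of the 14 pairwise boundary intersections, those satisfying every inequality are:
  (67/46, 5/23)
  (2, 0)
  (3/2, 0)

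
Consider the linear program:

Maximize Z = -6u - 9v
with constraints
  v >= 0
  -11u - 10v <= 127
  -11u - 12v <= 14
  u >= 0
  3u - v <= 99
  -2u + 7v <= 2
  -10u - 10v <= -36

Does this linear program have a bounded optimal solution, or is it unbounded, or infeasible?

Extreme points and Z = -6u - 9v:
  (33, 0) → Z = -198
  (18/5, 0) → Z = -108/5
  (695/19, 204/19) → Z = -6006/19
  (116/45, 46/45) → Z = -74/3
The feasible region has finitely many vertices and no improving ray; the maximum is -108/5 at (18/5, 0).

bounded optimum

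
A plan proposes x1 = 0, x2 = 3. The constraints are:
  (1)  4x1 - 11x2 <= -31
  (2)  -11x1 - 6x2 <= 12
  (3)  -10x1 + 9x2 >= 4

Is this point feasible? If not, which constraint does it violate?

feasible

(1): -33 ≤ -31 ✓
(2): -18 ≤ 12 ✓
(3): 27 ≥ 4 ✓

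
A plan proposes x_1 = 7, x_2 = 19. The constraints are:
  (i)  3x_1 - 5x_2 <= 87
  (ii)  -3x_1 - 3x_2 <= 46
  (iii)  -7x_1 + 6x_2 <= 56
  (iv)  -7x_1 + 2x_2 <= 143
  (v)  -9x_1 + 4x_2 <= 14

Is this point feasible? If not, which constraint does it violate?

not feasible — violates (iii)

Constraint (iii): -7x_1 + 6x_2 = 65, which is not ≤ 56. All other constraints are satisfied.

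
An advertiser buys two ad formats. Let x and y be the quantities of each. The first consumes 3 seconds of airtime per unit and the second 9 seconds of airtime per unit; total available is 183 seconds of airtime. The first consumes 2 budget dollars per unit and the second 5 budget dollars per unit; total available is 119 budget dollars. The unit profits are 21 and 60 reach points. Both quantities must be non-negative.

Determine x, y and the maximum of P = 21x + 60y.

At the optimal vertex, 3x + 9y = 183 and 2x + 5y = 119.
Solving simultaneously gives x = 52, y = 3.

x = 52, y = 3, maximum P = 1272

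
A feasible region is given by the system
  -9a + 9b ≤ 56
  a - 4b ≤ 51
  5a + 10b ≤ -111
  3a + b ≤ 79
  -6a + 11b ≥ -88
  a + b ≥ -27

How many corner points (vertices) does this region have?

4

The feasible vertices (each the meet of two boundaries and inside every other half-plane) are:
  (-1559/135, -719/135)
  (-299/18, -187/18)
  (-341/115, -1106/115)
  (-209/17, -250/17)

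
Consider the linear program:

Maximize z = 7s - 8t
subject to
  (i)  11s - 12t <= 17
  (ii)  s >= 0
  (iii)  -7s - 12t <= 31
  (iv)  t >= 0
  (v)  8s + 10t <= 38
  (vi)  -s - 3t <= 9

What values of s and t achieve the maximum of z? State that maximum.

Corner points and z = 7s - 8t:
  (17/11, 0) → z = 119/11
  (313/103, 141/103) → z = 1063/103
  (0, 0) → z = 0
  (0, 19/5) → z = -152/5

s = 17/11, t = 0, maximum z = 119/11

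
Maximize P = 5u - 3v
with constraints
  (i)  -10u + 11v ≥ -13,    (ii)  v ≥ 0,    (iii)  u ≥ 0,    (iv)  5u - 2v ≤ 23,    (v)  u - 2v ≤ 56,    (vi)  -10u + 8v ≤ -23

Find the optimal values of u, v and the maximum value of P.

The optimum lies where -10u + 11v = -13 and 5u - 2v = 23.
Solving simultaneously gives u = 227/35, v = 33/7.

u = 227/35, v = 33/7, maximum P = 128/7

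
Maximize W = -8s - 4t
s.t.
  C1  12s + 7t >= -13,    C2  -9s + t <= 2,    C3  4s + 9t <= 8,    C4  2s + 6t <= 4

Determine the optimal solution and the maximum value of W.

s = -9/25, t = -31/25, maximum W = 196/25

Feasible corners and W = -8s - 4t:
  (-9/25, -31/25) → W = 196/25
  (-1/7, 5/7) → W = -12/7
  (2, 0) → W = -16
The feasible region is unbounded (it extends along (7, -12), (9, -4)), but W strictly decreases along every unbounded feasible direction, so there is no improving ray and the maximum is attained at a vertex.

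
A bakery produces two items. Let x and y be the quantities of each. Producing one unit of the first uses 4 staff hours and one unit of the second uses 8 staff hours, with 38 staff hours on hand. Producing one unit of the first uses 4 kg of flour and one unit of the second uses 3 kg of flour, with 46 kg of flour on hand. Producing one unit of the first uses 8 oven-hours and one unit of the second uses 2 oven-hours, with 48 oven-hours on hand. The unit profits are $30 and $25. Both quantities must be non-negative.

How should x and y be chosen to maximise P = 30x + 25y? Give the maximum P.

x = 11/2, y = 2, maximum P = 215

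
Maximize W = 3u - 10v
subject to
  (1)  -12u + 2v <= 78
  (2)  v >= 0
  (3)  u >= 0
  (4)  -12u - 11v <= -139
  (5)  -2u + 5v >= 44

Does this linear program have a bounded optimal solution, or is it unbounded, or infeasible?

bounded optimum

Corner points and W = 3u - 10v:
  (0, 39) → W = -390
  (0, 139/11) → W = -1390/11
  (211/82, 403/41) → W = -7427/82
The feasible region has finitely many vertices and no improving ray; the maximum is -7427/82 at (211/82, 403/41).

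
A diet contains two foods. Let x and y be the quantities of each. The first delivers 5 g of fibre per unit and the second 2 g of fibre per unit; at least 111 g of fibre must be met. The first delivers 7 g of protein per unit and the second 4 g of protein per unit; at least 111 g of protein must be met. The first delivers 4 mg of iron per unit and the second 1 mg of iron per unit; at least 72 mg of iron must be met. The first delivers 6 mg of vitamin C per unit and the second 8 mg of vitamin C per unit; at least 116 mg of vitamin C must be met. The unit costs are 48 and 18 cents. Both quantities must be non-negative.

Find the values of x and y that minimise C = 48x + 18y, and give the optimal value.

Corner points and C = 48x + 18y:
  (0, 72) → C = 1296
  (111/5, 0) → C = 5328/5
  (11, 28) → C = 1032
The feasible region is unbounded (it extends along (0, 1), (1, 0)), but C strictly increases along every unbounded feasible direction, so there is no improving ray and the minimum is attained at a vertex.

The optimum lies where 5x + 2y = 111 and 4x + y = 72.
Solving simultaneously gives x = 11, y = 28.

x = 11, y = 28, minimum C = 1032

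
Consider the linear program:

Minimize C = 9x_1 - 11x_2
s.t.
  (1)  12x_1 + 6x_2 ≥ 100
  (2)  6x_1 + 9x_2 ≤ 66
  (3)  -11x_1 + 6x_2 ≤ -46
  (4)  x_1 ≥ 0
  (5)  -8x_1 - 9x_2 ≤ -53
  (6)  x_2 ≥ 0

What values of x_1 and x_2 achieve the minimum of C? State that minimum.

Feasible corners and C = 9x_1 - 11x_2:
  (7, 8/3) → C = 101/3
  (25/3, 0) → C = 75
  (11, 0) → C = 99

x_1 = 7, x_2 = 8/3, minimum C = 101/3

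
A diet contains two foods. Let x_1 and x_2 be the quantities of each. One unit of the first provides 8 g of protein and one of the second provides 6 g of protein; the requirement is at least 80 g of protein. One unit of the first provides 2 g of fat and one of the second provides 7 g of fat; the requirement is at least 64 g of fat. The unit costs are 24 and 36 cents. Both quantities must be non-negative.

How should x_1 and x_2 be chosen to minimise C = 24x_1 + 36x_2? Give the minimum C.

x_1 = 4, x_2 = 8, minimum C = 384

Extreme points and C = 24x_1 + 36x_2:
  (0, 40/3) → C = 480
  (32, 0) → C = 768
  (4, 8) → C = 384
The feasible region is unbounded (it extends along (0, 1), (1, 0)), but C strictly increases along every unbounded feasible direction, so there is no improving ray and the minimum is attained at a vertex.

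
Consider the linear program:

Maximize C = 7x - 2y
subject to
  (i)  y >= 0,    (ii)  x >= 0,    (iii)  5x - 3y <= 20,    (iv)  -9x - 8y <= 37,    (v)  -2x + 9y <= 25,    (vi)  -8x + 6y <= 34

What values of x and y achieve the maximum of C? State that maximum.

The optimum lies where 5x - 3y = 20 and -2x + 9y = 25.
Solving simultaneously gives x = 85/13, y = 55/13.

x = 85/13, y = 55/13, maximum C = 485/13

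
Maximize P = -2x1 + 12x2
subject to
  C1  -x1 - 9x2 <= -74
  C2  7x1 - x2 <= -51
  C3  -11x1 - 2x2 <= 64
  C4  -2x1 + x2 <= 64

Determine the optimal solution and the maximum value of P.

x1 = 13/5, x2 = 346/5, maximum P = 4126/5

Extreme points and P = -2x1 + 12x2:
  (-385/64, 569/64) → P = 3799/32
  (-724/97, 878/97) → P = 11984/97
  (13/5, 346/5) → P = 4126/5
  (-64/5, 192/5) → P = 2432/5

The optimum lies where 7x1 - x2 = -51 and -2x1 + x2 = 64.
Solving simultaneously gives x1 = 13/5, x2 = 346/5.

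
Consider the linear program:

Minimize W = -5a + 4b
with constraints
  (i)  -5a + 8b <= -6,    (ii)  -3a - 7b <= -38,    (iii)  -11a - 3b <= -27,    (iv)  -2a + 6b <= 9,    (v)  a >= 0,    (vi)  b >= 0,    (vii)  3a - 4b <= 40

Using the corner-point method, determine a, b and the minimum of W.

Extreme points and W = -5a + 4b:
  (346/59, 172/59) → W = -1042/59
  (54/7, 57/14) → W = -156/7
  (38/3, 0) → W = -190/3
  (138/5, 107/10) → W = -476/5
  (40/3, 0) → W = -200/3

The optimum lies where -2a + 6b = 9 and 3a - 4b = 40.
Solving simultaneously gives a = 138/5, b = 107/10.

a = 138/5, b = 107/10, minimum W = -476/5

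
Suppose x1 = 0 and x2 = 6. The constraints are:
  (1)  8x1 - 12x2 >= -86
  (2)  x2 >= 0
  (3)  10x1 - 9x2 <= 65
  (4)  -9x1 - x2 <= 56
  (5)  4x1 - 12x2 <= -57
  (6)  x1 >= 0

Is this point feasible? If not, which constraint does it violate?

feasible

(1): -72 ≥ -86 ✓
(2): 6 ≥ 0 ✓
(3): -54 ≤ 65 ✓
(4): -6 ≤ 56 ✓
(5): -72 ≤ -57 ✓
(6): 0 ≥ 0 ✓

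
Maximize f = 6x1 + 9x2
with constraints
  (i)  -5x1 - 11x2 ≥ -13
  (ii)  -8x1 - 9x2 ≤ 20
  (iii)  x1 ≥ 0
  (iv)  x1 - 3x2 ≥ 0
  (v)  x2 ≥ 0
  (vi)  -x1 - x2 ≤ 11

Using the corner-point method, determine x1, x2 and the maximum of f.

x1 = 13/5, x2 = 0, maximum f = 78/5

Extreme points and f = 6x1 + 9x2:
  (3/2, 1/2) → f = 27/2
  (13/5, 0) → f = 78/5
  (0, 0) → f = 0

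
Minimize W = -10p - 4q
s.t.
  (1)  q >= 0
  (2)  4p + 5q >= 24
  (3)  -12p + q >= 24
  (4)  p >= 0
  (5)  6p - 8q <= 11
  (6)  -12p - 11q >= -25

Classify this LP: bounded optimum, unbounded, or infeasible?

infeasible

The boundaries 4p + 5q = 24 and -12p - 11q = -25 meet at (-139/16, 47/4), but that point violates p ≥ 0. Every candidate vertex is excluded by some other constraint, so the feasible region is empty.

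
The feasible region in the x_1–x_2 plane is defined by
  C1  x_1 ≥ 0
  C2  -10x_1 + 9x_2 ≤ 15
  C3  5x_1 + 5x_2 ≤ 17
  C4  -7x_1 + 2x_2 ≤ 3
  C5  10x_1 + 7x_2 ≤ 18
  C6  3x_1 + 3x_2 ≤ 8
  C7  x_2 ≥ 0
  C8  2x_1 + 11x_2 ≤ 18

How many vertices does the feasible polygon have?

5

Intersecting each pair of boundary lines and keeping only the points that satisfy every inequality leaves:
  (0, 3/2)
  (0, 0)
  (1/27, 44/27)
  (9/5, 0)
  (3/4, 3/2)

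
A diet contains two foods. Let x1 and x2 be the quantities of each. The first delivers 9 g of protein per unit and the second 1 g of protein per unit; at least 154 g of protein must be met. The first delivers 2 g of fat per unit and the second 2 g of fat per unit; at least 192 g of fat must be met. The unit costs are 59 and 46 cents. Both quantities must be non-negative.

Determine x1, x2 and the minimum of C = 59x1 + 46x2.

x1 = 29/4, x2 = 355/4, minimum C = 18041/4

The feasible region is unbounded (it extends along (0, 1), (1, 0)), but C strictly increases along every unbounded feasible direction, so there is no improving ray and the minimum is attained at a vertex.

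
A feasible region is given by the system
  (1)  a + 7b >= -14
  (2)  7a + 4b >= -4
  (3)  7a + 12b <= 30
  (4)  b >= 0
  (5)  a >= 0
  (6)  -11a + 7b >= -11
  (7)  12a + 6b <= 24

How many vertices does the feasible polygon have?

Pairwise boundary intersections that survive every other constraint:
  (0, 5/2)
  (18/17, 32/17)
  (0, 0)
  (1, 0)
  (39/25, 22/25)

5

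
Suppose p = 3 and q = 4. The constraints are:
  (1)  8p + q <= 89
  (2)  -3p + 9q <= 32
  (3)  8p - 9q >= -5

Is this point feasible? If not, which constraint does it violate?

not feasible — violates (3)

Constraint (3): 8p - 9q = -12, which is not ≥ -5. All other constraints are satisfied.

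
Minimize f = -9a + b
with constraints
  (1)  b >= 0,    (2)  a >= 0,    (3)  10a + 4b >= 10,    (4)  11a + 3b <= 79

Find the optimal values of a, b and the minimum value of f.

a = 79/11, b = 0, minimum f = -711/11

Corner points and f = -9a + b:
  (1, 0) → f = -9
  (79/11, 0) → f = -711/11
  (0, 5/2) → f = 5/2
  (0, 79/3) → f = 79/3

The binding constraints are b = 0 and 11a + 3b = 79.
Solving simultaneously gives a = 79/11, b = 0.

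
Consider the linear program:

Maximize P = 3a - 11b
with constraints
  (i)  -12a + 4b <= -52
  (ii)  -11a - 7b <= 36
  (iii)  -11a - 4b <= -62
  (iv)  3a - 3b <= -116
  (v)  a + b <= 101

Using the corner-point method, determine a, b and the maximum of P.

a = 155/6, b = 129/2, maximum P = -632

Extreme points and P = 3a - 11b:
  (155/6, 129/2) → P = -632
  (57/2, 145/2) → P = -712
  (187/6, 419/6) → P = -2024/3

The binding constraints are -12a + 4b = -52 and 3a - 3b = -116.
Solving simultaneously gives a = 155/6, b = 129/2.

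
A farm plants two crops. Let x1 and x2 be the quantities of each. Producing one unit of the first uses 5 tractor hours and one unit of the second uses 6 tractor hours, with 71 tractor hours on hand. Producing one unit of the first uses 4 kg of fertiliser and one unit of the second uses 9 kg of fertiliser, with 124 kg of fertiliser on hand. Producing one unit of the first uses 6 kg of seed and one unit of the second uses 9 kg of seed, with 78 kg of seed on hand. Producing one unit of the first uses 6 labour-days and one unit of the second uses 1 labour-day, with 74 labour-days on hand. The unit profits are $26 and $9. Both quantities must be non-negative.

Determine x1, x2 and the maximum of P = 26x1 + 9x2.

x1 = 49/4, x2 = 1/2, maximum P = 323

The binding constraints are 6x1 + 9x2 = 78 and 6x1 + x2 = 74.
Solving simultaneously gives x1 = 49/4, x2 = 1/2.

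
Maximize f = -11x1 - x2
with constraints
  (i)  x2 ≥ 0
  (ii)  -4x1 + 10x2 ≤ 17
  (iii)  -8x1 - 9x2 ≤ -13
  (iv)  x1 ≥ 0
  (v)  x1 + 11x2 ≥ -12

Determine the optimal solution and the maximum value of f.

x1 = 0, x2 = 13/9, maximum f = -13/9

Feasible corners and f = -11x1 - x2:
  (13/8, 0) → f = -143/8
  (0, 17/10) → f = -17/10
  (0, 13/9) → f = -13/9
The feasible region is unbounded (it extends along (5, 2), (1, 0)), but f strictly decreases along every unbounded feasible direction, so there is no improving ray and the maximum is attained at a vertex.

The optimum lies where -8x1 - 9x2 = -13 and x1 = 0.
Solving simultaneously gives x1 = 0, x2 = 13/9.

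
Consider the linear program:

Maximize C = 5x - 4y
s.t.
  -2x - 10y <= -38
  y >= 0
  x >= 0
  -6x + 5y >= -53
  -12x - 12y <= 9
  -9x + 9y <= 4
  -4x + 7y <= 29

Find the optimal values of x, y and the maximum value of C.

Corner points and C = 5x - 4y:
  (72/7, 61/35) → C = 1556/35
  (151/54, 175/54) → C = 55/54
  (258/11, 193/11) → C = 518/11
  (233/27, 245/27) → C = 185/27

x = 258/11, y = 193/11, maximum C = 518/11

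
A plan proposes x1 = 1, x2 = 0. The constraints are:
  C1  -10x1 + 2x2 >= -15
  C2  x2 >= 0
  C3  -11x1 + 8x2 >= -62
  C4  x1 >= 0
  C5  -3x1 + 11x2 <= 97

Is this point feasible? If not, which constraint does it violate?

feasible

C1: -10 ≥ -15 ✓
C2: 0 ≥ 0 ✓
C3: -11 ≥ -62 ✓
C4: 1 ≥ 0 ✓
C5: -3 ≤ 97 ✓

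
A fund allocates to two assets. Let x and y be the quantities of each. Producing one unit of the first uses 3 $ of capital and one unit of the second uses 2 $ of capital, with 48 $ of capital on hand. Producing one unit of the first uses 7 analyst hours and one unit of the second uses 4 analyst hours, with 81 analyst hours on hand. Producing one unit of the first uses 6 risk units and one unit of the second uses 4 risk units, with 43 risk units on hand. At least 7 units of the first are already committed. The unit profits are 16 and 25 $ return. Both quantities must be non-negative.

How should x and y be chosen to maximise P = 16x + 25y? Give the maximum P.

x = 7, y = 1/4, maximum P = 473/4

Corner points and P = 16x + 25y:
  (43/6, 0) → P = 344/3
  (7, 0) → P = 112
  (7, 1/4) → P = 473/4

At the optimal vertex, 6x + 4y = 43 and x = 7.
Solving simultaneously gives x = 7, y = 1/4.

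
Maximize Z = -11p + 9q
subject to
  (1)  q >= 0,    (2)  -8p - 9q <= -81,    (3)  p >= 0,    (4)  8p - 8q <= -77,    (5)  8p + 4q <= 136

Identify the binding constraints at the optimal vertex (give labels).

Feasible corners and Z = -11p + 9q:
  (0, 77/8) → Z = 693/8
  (0, 34) → Z = 306
  (65/8, 71/4) → Z = 563/8

The maximum is at (0, 34). Substituting into each constraint, equality holds for (3) and (5); the remaining constraints have slack.

(3) and (5)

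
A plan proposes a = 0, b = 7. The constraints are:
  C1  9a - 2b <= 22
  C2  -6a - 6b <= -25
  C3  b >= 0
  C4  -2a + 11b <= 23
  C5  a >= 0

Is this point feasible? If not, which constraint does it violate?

not feasible — violates C4

Constraint C4: -2a + 11b = 77, which is not ≤ 23. All other constraints are satisfied.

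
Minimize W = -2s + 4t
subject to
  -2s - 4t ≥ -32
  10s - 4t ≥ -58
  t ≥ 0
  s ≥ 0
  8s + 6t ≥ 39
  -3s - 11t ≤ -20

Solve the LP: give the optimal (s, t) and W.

At the optimal vertex, -2s - 4t = -32 and t = 0.
Solving simultaneously gives s = 16, t = 0.

s = 16, t = 0, minimum W = -32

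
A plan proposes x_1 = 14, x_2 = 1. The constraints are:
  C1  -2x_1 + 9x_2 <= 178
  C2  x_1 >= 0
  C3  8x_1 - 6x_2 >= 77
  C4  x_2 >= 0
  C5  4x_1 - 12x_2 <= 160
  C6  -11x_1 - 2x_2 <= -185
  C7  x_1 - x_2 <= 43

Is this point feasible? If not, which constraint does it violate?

not feasible — violates C6

Constraint C6: -11x_1 - 2x_2 = -156, which is not ≤ -185. All other constraints are satisfied.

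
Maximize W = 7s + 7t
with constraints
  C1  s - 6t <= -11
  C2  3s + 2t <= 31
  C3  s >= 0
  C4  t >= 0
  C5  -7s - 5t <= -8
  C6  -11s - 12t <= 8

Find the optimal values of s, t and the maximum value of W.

Corner points and W = 7s + 7t:
  (41/5, 16/5) → W = 399/5
  (0, 11/6) → W = 77/6
  (0, 31/2) → W = 217/2

The binding constraints are 3s + 2t = 31 and s = 0.
Solving simultaneously gives s = 0, t = 31/2.

s = 0, t = 31/2, maximum W = 217/2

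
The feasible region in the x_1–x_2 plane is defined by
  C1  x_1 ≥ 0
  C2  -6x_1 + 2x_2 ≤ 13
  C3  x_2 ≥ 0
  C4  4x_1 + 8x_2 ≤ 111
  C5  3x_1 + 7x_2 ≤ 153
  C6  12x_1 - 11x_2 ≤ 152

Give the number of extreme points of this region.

The feasible vertices (each the meet of two boundaries and inside every other half-plane) are:
  (0, 13/2)
  (0, 0)
  (59/28, 359/28)
  (38/3, 0)
  (2437/140, 181/35)

5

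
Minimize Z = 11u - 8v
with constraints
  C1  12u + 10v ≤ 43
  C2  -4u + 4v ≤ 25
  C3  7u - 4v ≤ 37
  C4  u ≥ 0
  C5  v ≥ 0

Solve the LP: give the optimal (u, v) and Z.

Extreme points and Z = 11u - 8v:
  (0, 43/10) → Z = -172/5
  (43/12, 0) → Z = 473/12
  (0, 0) → Z = 0

u = 0, v = 43/10, minimum Z = -172/5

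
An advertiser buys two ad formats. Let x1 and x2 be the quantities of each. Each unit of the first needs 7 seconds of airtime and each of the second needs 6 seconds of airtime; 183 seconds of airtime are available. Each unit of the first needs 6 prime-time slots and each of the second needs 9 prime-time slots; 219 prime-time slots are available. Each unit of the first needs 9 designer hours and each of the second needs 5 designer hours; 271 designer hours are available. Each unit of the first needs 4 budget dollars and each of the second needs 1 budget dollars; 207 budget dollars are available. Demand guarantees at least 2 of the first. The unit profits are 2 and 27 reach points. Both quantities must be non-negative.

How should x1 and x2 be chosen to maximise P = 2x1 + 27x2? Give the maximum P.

Vertices and P = 2x1 + 27x2:
  (183/7, 0) → P = 366/7
  (2, 0) → P = 4
  (37/3, 145/9) → P = 1379/3
  (2, 23) → P = 625

The optimum lies where 6x1 + 9x2 = 219 and x1 = 2.
Solving simultaneously gives x1 = 2, x2 = 23.

x1 = 2, x2 = 23, maximum P = 625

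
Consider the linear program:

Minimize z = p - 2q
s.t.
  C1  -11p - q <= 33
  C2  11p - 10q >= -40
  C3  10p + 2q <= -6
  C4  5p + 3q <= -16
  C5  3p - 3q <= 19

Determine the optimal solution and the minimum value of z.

Feasible corners and z = p - 2q:
  (-83/28, -11/28) → z = -61/28
  (-20/9, -77/9) → z = 134/9
  (3/8, -143/24) → z = 295/24

p = -83/28, q = -11/28, minimum z = -61/28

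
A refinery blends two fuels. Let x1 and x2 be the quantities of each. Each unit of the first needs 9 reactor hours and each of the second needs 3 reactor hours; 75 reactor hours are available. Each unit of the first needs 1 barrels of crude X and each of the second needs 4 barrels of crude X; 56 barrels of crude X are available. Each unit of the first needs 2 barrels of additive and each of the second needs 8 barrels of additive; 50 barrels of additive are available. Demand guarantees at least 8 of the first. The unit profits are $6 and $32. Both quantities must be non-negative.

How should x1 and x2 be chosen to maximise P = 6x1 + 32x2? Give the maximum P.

x1 = 8, x2 = 1, maximum P = 80

Extreme points and P = 6x1 + 32x2:
  (25/3, 0) → P = 50
  (8, 0) → P = 48
  (8, 1) → P = 80

At the optimal vertex, 9x1 + 3x2 = 75 and x1 = 8.
Solving simultaneously gives x1 = 8, x2 = 1.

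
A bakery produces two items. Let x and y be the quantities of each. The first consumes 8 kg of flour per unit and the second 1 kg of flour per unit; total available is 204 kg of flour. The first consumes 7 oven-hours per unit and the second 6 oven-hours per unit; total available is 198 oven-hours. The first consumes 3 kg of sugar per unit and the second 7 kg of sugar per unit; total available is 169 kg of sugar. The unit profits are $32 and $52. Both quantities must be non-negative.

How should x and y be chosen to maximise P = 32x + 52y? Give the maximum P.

x = 12, y = 19, maximum P = 1372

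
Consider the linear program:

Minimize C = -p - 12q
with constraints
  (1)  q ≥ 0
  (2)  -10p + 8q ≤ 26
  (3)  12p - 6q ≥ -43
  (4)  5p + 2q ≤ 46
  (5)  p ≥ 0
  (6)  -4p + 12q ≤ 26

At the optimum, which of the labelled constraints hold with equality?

Corner points and C = -p - 12q:
  (46/5, 0) → C = -46/5
  (0, 0) → C = 0
  (125/17, 157/34) → C = -1067/17
  (0, 13/6) → C = -26

The minimum is at (125/17, 157/34). Substituting into each constraint, equality holds for (4) and (6); the remaining constraints have slack.

(4) and (6)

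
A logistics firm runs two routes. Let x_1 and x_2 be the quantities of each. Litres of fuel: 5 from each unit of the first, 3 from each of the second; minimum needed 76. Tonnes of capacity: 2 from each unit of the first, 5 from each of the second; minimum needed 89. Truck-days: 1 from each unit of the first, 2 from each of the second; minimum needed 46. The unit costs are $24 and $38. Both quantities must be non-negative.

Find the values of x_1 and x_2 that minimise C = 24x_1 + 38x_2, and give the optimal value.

x_1 = 2, x_2 = 22, minimum C = 884

Feasible corners and C = 24x_1 + 38x_2:
  (0, 76/3) → C = 2888/3
  (46, 0) → C = 1104
  (2, 22) → C = 884
The feasible region is unbounded (it extends along (0, 1), (1, 0)), but C strictly increases along every unbounded feasible direction, so there is no improving ray and the minimum is attained at a vertex.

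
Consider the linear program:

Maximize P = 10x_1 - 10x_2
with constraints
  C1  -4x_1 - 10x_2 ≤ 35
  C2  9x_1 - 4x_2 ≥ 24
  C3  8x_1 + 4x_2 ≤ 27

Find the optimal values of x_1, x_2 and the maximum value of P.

Extreme points and P = 10x_1 - 10x_2:
  (50/53, -411/106) → P = 2555/53
  (205/32, -97/16) → P = 1995/16
  (3, 3/4) → P = 45/2

x_1 = 205/32, x_2 = -97/16, maximum P = 1995/16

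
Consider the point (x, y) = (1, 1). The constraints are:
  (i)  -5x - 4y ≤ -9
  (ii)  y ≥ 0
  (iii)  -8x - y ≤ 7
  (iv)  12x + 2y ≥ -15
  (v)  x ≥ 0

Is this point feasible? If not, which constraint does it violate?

feasible

(i): -9 ≤ -9 ✓
(ii): 1 ≥ 0 ✓
(iii): -9 ≤ 7 ✓
(iv): 14 ≥ -15 ✓
(v): 1 ≥ 0 ✓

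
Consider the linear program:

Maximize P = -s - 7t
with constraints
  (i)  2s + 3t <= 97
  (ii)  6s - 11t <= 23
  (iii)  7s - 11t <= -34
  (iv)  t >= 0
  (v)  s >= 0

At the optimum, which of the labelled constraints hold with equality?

Corner points and P = -s - 7t:
  (965/43, 747/43) → P = -6194/43
  (0, 97/3) → P = -679/3
  (0, 34/11) → P = -238/11

The maximum is at (0, 34/11). Substituting into each constraint, equality holds for (iii) and (v); the remaining constraints have slack.

(iii) and (v)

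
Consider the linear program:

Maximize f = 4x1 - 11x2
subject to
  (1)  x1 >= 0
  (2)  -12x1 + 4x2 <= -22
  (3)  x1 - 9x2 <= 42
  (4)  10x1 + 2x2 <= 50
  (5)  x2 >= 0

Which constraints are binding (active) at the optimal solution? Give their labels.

Corner points and f = 4x1 - 11x2:
  (61/16, 95/16) → f = -801/16
  (11/6, 0) → f = 22/3
  (5, 0) → f = 20

The maximum is at (5, 0). Substituting into each constraint, equality holds for (4) and (5); the remaining constraints have slack.

(4) and (5)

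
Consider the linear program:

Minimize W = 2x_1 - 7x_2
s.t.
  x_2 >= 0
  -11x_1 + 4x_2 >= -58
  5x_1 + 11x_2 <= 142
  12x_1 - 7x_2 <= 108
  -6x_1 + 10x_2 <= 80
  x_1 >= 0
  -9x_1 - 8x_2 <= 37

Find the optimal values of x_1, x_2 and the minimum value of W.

x_1 = 135/29, x_2 = 313/29, minimum W = -1921/29

Feasible corners and W = 2x_1 - 7x_2:
  (58/11, 0) → W = 116/11
  (0, 0) → W = 0
  (402/47, 424/47) → W = -2164/47
  (135/29, 313/29) → W = -1921/29
  (0, 8) → W = -56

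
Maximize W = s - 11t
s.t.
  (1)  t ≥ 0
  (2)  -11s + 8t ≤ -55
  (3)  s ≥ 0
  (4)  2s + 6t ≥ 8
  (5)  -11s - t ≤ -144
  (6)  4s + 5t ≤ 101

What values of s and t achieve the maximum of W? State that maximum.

s = 101/4, t = 0, maximum W = 101/4

Vertices and W = s - 11t:
  (144/11, 0) → W = 144/11
  (101/4, 0) → W = 101/4
  (1207/99, 89/9) → W = -9562/99
  (361/29, 297/29) → W = -2906/29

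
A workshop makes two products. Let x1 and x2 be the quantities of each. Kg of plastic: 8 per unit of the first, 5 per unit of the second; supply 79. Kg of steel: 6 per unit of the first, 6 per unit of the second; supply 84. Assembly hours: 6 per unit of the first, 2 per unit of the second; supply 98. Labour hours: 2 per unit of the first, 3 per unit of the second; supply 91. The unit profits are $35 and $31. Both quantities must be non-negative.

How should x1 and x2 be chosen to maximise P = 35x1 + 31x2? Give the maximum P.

Vertices and P = 35x1 + 31x2:
  (0, 0) → P = 0
  (0, 14) → P = 434
  (79/8, 0) → P = 2765/8
  (3, 11) → P = 446

At the optimal vertex, 8x1 + 5x2 = 79 and 6x1 + 6x2 = 84.
Solving simultaneously gives x1 = 3, x2 = 11.

x1 = 3, x2 = 11, maximum P = 446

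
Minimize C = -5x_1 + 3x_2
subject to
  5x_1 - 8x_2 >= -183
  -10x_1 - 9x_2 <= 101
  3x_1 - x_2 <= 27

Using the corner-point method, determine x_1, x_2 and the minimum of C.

x_1 = 142/37, x_2 = -573/37, minimum C = -2429/37

Vertices and C = -5x_1 + 3x_2:
  (-491/25, 53/5) → C = 130
  (21, 36) → C = 3
  (142/37, -573/37) → C = -2429/37

The binding constraints are -10x_1 - 9x_2 = 101 and 3x_1 - x_2 = 27.
Solving simultaneously gives x_1 = 142/37, x_2 = -573/37.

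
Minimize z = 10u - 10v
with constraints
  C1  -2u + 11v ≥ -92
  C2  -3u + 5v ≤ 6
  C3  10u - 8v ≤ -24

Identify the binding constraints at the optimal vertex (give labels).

Extreme points and z = 10u - 10v:
  (-526/23, -288/23) → z = -2380/23
  (-500/47, -484/47) → z = -160/47
  (-36/13, -6/13) → z = -300/13

The minimum is at (-526/23, -288/23). Substituting into each constraint, equality holds for C1 and C2; the remaining constraints have slack.

C1 and C2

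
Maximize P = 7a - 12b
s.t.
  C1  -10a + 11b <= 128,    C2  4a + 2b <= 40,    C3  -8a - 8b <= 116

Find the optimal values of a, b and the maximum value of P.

a = 69/2, b = -49, maximum P = 1659/2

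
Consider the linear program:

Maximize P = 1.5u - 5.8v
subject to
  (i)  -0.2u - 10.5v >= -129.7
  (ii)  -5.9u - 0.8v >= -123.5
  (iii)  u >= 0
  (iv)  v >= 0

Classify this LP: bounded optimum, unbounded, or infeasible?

Vertices and P = 1.5u - 5.8v:
  (119299/6179, 74053/6179) → P = -2505589/61790
  (0, 1297/105) → P = -37613/525
  (1235/59, 0) → P = 3705/118
  (0, 0) → P = 0
The feasible region has finitely many vertices and no improving ray; the maximum is 3705/118 at (1235/59, 0).

bounded optimum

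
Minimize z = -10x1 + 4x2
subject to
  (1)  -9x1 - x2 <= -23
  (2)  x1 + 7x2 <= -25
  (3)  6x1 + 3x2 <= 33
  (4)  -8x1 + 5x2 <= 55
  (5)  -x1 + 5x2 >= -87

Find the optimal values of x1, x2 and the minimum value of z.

Extreme points and z = -10x1 + 4x2:
  (3, -4) → z = -46
  (101/23, -380/23) → z = -110
  (102/13, -61/13) → z = -1264/13
  (142/11, -163/11) → z = -2072/11

The binding constraints are 6x1 + 3x2 = 33 and -x1 + 5x2 = -87.
Solving simultaneously gives x1 = 142/11, x2 = -163/11.

x1 = 142/11, x2 = -163/11, minimum z = -2072/11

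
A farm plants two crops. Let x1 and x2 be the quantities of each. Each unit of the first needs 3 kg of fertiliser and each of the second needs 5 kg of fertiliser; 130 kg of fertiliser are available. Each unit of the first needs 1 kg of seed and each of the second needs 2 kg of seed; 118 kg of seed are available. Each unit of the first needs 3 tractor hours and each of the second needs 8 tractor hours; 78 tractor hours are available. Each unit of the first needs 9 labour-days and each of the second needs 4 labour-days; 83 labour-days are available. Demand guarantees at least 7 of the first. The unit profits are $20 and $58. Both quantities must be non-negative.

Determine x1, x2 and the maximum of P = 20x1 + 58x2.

x1 = 7, x2 = 5, maximum P = 430

Vertices and P = 20x1 + 58x2:
  (83/9, 0) → P = 1660/9
  (7, 0) → P = 140
  (7, 5) → P = 430

The binding constraints are 9x1 + 4x2 = 83 and x1 = 7.
Solving simultaneously gives x1 = 7, x2 = 5.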